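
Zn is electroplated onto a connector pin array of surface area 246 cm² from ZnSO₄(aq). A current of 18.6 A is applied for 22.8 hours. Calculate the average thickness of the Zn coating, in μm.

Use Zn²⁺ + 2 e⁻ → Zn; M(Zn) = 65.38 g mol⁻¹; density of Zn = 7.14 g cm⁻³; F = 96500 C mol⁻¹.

2940 μm

Q = I·t = 18.60 × 82080 = 1527000 C; n(e⁻) = 15.82 mol.
n(Zn) = n(e⁻)/2 = 7.910 mol, so m = 7.910 × 65.38 = 517.2 g.
Volume = m/ρ = 517.2 / 7.14 = 72.43 cm³.
Thickness = V/A = 72.43 / 246 = 0.294 cm = 2940 μm.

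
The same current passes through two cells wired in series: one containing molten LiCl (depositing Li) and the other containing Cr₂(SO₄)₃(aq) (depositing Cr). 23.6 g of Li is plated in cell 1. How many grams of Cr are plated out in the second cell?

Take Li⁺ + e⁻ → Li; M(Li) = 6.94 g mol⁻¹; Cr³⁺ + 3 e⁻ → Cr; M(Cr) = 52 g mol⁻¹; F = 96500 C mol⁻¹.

n(Li) = 23.6 / 6.94 = 3.401 mol.
Since Li⁺ + e⁻ → Li, n(e⁻) passed = 1 × 3.401 = 3.401 mol.
Cells in series carry the same charge, so the same 3.401 mol of electrons passes through cell 2.
Cr³⁺ + 3 e⁻ → Cr, so n(Cr) = 3.401 / 3 = 1.134 mol.
m(Cr) = 1.134 × 52 = 58.9 g.

58.9 g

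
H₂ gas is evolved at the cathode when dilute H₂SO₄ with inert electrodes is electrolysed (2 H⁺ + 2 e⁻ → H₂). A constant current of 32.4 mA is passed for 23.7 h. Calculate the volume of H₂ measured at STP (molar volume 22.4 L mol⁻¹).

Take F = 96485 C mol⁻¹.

Q = I·t = 0.03240 A × 85320 s = 2764 C.
n(e⁻) = Q/F = 2764 / 96485 = 0.02865 mol.
2 electrons are transferred per H₂ molecule, so n(H₂) = 0.02865 / 2 = 0.01433 mol.
V = n × V_m = 0.01433 × 22.4 = 0.321 L.

0.321 L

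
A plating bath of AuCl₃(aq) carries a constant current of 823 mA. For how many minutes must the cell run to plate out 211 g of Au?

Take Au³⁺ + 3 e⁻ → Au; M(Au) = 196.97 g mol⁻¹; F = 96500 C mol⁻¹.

6280 min

n(Au) = m/M = 211 / 196.97 = 1.071 mol.
Each Au atom requires 3 electrons, so n(e⁻) = 3 × 1.071 = 3.214 mol.
Q = n(e⁻)·F = 3.214 × 96500 = 310100 C.
t = Q/I = 310100 / 0.8230 A = 376800 s = 6280 min.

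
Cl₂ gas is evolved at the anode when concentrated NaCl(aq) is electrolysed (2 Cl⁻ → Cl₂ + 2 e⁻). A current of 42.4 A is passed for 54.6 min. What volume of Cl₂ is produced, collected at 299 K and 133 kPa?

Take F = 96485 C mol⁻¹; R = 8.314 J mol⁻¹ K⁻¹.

13.5 L

Q = I·t = 42.40 A × 3276.0 s = 138900 C.
n(e⁻) = Q/F = 138900 / 96485 = 1.440 mol.
2 electrons are transferred per Cl₂ molecule, so n(Cl₂) = 1.440 / 2 = 0.7198 mol.
V = nRT/P = (0.7198 × 8.314 × 299) / (133 × 10³ Pa) = 0.0135 m³ = 13.5 L.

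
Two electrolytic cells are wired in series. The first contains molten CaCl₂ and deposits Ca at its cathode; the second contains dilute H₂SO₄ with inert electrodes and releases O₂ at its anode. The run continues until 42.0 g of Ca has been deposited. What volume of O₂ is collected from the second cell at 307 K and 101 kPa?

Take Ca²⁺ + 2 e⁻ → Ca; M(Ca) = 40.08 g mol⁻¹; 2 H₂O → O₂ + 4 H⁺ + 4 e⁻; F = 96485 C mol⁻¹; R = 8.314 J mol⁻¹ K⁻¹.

n(Ca) = 42.0 / 40.08 = 1.048 mol, so n(e⁻) = 2 × 1.048 = 2.096 mol.
The cells are in series, so the same 2.096 mol of electrons passes through the second cell.
2 H₂O → O₂ + 4 H⁺ + 4 e⁻ — 4 mol e⁻ per mol O₂, so n(O₂) = 2.096/4 = 0.5240 mol.
V = nRT/P = (0.5240 × 8.314 × 307) / (101 × 10³) = 0.0132 m³ = 13.2 L.

13.2 L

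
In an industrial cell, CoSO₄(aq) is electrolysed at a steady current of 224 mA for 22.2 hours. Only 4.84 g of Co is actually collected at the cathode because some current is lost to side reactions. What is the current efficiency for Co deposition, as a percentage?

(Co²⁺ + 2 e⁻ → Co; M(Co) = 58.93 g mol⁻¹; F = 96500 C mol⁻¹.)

Q = I·t = 0.2240 × 79920 = 17900 C; n(e⁻) = 17900/96500 = 0.1855 mol.
Theoretical n(Co) = n(e⁻)/2 = 0.09276 mol, i.e. m_theo = 0.09276 × 58.93 = 5.466 g.
Efficiency = m_actual / m_theo = 4.84 / 5.466 = 88.5 %.

88.5 %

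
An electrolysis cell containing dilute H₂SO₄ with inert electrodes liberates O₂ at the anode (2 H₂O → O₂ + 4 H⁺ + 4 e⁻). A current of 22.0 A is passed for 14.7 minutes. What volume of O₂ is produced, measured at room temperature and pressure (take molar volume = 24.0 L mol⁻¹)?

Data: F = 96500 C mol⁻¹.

Q = I·t = 22.00 A × 882.00 s = 19400 C.
n(e⁻) = Q/F = 19400 / 96500 = 0.2011 mol.
4 electrons are transferred per O₂ molecule, so n(O₂) = 0.2011 / 4 = 0.05027 mol.
V = n × V_m = 0.05027 × 24.0 = 1.21 L.

1.21 L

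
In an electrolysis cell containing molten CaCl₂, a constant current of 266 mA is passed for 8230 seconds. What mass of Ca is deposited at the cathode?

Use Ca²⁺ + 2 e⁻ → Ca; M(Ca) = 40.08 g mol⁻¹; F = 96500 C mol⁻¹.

Q = I·t = 0.2660 A × 8230.0 s = 2189 C.
n(e⁻) = Q/F = 2189 / 96500 = 0.02269 mol.
Ca²⁺ + 2 e⁻ → Ca, so n(Ca) = n(e⁻)/2 = 0.01134 mol.
m = n·M = 0.01134 × 40.08 = 0.455 g.

0.455 g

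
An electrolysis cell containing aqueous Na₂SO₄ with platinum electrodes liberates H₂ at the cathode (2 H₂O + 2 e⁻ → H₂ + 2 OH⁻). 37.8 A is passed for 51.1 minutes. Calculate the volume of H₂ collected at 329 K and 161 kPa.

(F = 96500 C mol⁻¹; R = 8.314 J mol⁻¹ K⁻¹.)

10.2 L

Q = I·t = 37.80 A × 3066.0 s = 115900 C.
n(e⁻) = Q/F = 115900 / 96500 = 1.201 mol.
2 electrons are transferred per H₂ molecule, so n(H₂) = 1.201 / 2 = 0.6005 mol.
V = nRT/P = (0.6005 × 8.314 × 329) / (161 × 10³ Pa) = 0.0102 m³ = 10.2 L.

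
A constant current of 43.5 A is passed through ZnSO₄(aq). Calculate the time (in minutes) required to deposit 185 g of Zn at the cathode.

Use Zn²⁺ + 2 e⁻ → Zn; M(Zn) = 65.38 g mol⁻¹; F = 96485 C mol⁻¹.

209 min

n(Zn) = m/M = 185 / 65.38 = 2.830 mol.
Each Zn atom requires 2 electrons, so n(e⁻) = 2 × 2.830 = 5.659 mol.
Q = n(e⁻)·F = 5.659 × 96485 = 546000 C.
t = Q/I = 546000 / 43.50 A = 12550 s = 209 min.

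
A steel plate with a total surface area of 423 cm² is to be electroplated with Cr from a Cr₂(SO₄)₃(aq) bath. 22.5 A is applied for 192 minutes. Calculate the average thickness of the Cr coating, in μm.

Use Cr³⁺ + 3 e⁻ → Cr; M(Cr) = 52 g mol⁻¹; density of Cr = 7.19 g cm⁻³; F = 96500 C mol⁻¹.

Q = I·t = 22.50 × 11520 = 259200 C; n(e⁻) = 2.686 mol.
n(Cr) = n(e⁻)/3 = 0.8953 mol, so m = 0.8953 × 52 = 46.56 g.
Volume = m/ρ = 46.56 / 7.19 = 6.475 cm³.
Thickness = V/A = 6.475 / 423 = 0.0153 cm = 153 μm.

153 μm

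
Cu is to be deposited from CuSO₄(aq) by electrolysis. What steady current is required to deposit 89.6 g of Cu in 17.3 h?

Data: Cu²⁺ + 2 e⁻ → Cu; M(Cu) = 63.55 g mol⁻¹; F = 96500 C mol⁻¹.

4.37 A

n(Cu) = 89.6 / 63.55 = 1.410 mol.
n(e⁻) = 2 × 1.410 = 2.820 mol.
Q = n(e⁻)·F = 2.820 × 96500 = 272100 C.
I = Q/t = 272100 / 62280 s = 4.37 A.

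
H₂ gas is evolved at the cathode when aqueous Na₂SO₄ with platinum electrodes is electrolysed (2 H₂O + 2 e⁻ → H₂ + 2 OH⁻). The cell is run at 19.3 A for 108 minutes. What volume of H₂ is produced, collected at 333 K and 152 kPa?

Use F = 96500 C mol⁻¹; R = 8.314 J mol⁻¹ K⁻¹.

Q = I·t = 19.30 A × 6480.0 s = 125100 C.
n(e⁻) = Q/F = 125100 / 96500 = 1.296 mol.
2 electrons are transferred per H₂ molecule, so n(H₂) = 1.296 / 2 = 0.6480 mol.
V = nRT/P = (0.6480 × 8.314 × 333) / (152 × 10³ Pa) = 0.0118 m³ = 11.8 L.

11.8 L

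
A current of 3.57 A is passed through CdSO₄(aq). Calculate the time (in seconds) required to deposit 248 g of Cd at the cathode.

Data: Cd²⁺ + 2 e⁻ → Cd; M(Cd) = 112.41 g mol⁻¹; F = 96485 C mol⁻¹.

n(Cd) = m/M = 248 / 112.41 = 2.206 mol.
Each Cd atom requires 2 electrons, so n(e⁻) = 2 × 2.206 = 4.412 mol.
Q = n(e⁻)·F = 4.412 × 96485 = 425700 C.
t = Q/I = 425700 / 3.570 A = 119300 s.

1.19 × 10⁵ s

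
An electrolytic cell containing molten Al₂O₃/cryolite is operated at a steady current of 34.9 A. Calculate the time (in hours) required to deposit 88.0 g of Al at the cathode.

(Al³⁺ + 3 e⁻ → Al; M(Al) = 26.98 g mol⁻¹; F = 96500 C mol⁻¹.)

n(Al) = m/M = 88.0 / 26.98 = 3.262 mol.
Each Al atom requires 3 electrons, so n(e⁻) = 3 × 3.262 = 9.785 mol.
Q = n(e⁻)·F = 9.785 × 96500 = 944300 C.
t = Q/I = 944300 / 34.90 A = 27060 s = 7.52 h.

7.52 h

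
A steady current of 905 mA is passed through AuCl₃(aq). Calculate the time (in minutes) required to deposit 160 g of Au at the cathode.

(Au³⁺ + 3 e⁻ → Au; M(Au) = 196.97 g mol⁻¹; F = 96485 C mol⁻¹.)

4330 min

n(Au) = m/M = 160 / 196.97 = 0.8123 mol.
Each Au atom requires 3 electrons, so n(e⁻) = 3 × 0.8123 = 2.437 mol.
Q = n(e⁻)·F = 2.437 × 96485 = 235100 C.
t = Q/I = 235100 / 0.9050 A = 259800 s = 4330 min.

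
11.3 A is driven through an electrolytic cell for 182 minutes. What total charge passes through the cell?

Q = I·t = 11.30 A × 10920 s = 1.23 × 10⁵ C.

1.23 × 10⁵ C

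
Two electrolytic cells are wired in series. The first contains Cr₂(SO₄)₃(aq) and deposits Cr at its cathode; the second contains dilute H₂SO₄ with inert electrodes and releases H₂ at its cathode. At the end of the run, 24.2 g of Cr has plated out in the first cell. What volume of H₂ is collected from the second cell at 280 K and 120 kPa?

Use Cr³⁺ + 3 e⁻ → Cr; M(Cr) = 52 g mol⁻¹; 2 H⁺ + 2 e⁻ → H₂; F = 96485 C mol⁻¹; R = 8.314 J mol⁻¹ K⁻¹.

13.5 L

n(Cr) = 24.2 / 52 = 0.4654 mol, so n(e⁻) = 3 × 0.4654 = 1.396 mol.
The cells are in series, so the same 1.396 mol of electrons passes through the second cell.
2 H⁺ + 2 e⁻ → H₂ — 2 mol e⁻ per mol H₂, so n(H₂) = 1.396/2 = 0.6981 mol.
V = nRT/P = (0.6981 × 8.314 × 280) / (120 × 10³) = 0.0135 m³ = 13.5 L.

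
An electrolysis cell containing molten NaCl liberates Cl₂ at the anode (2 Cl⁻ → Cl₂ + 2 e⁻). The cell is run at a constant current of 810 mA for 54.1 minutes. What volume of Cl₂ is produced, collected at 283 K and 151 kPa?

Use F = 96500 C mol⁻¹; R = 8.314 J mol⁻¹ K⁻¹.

0.212 L

Q = I·t = 0.8100 A × 3246.0 s = 2629 C.
n(e⁻) = Q/F = 2629 / 96500 = 0.02725 mol.
2 electrons are transferred per Cl₂ molecule, so n(Cl₂) = 0.02725 / 2 = 0.01362 mol.
V = nRT/P = (0.01362 × 8.314 × 283) / (151 × 10³ Pa) = 2.12 × 10⁻⁴ m³ = 0.212 L.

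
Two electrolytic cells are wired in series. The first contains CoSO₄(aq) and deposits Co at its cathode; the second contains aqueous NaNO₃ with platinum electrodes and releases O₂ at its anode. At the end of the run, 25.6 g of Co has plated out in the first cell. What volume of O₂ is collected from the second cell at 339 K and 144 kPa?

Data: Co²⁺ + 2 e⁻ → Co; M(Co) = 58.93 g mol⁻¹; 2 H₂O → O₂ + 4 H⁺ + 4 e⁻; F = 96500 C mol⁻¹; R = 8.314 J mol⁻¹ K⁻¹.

4.25 L

n(Co) = 25.6 / 58.93 = 0.4344 mol, so n(e⁻) = 2 × 0.4344 = 0.8688 mol.
The cells are in series, so the same 0.8688 mol of electrons passes through the second cell.
2 H₂O → O₂ + 4 H⁺ + 4 e⁻ — 4 mol e⁻ per mol O₂, so n(O₂) = 0.8688/4 = 0.2172 mol.
V = nRT/P = (0.2172 × 8.314 × 339) / (144 × 10³) = 0.00425 m³ = 4.25 L.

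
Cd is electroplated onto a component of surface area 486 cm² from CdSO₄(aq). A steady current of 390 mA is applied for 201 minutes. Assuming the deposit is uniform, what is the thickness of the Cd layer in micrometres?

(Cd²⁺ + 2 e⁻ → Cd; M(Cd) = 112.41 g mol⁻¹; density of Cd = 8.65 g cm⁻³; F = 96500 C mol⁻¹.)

6.52 μm

Q = I·t = 0.3900 × 12060 = 4703 C; n(e⁻) = 0.04874 mol.
n(Cd) = n(e⁻)/2 = 0.02437 mol, so m = 0.02437 × 112.41 = 2.739 g.
Volume = m/ρ = 2.739 / 8.65 = 0.3167 cm³.
Thickness = V/A = 0.3167 / 486 = 6.52 × 10⁻⁴ cm = 6.52 μm.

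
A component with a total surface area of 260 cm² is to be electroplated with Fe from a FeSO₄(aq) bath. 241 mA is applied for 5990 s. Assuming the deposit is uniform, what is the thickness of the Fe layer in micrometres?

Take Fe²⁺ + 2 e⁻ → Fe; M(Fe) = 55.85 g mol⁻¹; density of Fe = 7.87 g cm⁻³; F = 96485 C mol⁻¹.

2.04 μm

Q = I·t = 0.2410 × 5990.0 = 1444 C; n(e⁻) = 0.01496 mol.
n(Fe) = n(e⁻)/2 = 0.007481 mol, so m = 0.007481 × 55.85 = 0.4178 g.
Volume = m/ρ = 0.4178 / 7.87 = 0.05309 cm³.
Thickness = V/A = 0.05309 / 260 = 2.04 × 10⁻⁴ cm = 2.04 μm.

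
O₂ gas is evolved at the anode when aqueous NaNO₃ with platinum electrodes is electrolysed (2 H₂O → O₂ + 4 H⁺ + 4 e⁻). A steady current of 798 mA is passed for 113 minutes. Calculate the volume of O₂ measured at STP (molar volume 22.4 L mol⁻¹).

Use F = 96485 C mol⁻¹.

0.314 L

Q = I·t = 0.7980 A × 6780.0 s = 5410 C.
n(e⁻) = Q/F = 5410 / 96485 = 0.05608 mol.
4 electrons are transferred per O₂ molecule, so n(O₂) = 0.05608 / 4 = 0.01402 mol.
V = n × V_m = 0.01402 × 22.4 = 0.314 L.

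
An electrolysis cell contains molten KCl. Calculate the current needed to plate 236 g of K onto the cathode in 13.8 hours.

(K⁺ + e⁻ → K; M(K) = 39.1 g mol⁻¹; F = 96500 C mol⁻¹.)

11.7 A

n(K) = 236 / 39.1 = 6.036 mol.
n(e⁻) = 1 × 6.036 = 6.036 mol.
Q = n(e⁻)·F = 6.036 × 96500 = 582500 C.
I = Q/t = 582500 / 49680 s = 11.7 A.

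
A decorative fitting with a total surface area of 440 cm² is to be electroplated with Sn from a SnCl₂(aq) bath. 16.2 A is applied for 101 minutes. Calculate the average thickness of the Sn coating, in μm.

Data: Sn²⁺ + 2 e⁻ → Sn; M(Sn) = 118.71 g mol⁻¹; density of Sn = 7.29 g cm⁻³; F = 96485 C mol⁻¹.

188 μm

Q = I·t = 16.20 × 6060.0 = 98170 C; n(e⁻) = 1.017 mol.
n(Sn) = n(e⁻)/2 = 0.5087 mol, so m = 0.5087 × 118.71 = 60.39 g.
Volume = m/ρ = 60.39 / 7.29 = 8.284 cm³.
Thickness = V/A = 8.284 / 440 = 0.0188 cm = 188 μm.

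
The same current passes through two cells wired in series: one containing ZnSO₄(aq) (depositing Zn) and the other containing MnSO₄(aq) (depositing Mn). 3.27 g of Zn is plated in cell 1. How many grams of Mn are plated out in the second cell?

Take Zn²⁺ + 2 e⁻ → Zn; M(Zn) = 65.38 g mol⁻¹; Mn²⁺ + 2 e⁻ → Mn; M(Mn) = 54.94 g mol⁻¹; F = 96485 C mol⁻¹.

2.75 g

n(Zn) = 3.27 / 65.38 = 0.05002 mol.
Since Zn²⁺ + 2 e⁻ → Zn, n(e⁻) passed = 2 × 0.05002 = 0.1000 mol.
Cells in series carry the same charge, so the same 0.1000 mol of electrons passes through cell 2.
Mn²⁺ + 2 e⁻ → Mn, so n(Mn) = 0.1000 / 2 = 0.05002 mol.
m(Mn) = 0.05002 × 54.94 = 2.75 g.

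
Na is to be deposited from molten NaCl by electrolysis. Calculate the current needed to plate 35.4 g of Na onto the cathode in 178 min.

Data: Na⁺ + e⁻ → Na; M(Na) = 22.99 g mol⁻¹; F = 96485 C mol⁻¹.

n(Na) = 35.4 / 22.99 = 1.540 mol.
n(e⁻) = 1 × 1.540 = 1.540 mol.
Q = n(e⁻)·F = 1.540 × 96485 = 148600 C.
I = Q/t = 148600 / 10680 s = 13.9 A.

13.9 A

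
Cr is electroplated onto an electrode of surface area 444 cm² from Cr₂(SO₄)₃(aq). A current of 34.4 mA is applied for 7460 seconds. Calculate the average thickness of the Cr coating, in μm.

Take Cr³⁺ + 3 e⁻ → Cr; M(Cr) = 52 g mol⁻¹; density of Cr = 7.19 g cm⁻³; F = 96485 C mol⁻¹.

Q = I·t = 0.03440 × 7460.0 = 256.6 C; n(e⁻) = 0.002660 mol.
n(Cr) = n(e⁻)/3 = 0.0008866 mol, so m = 0.0008866 × 52 = 0.04610 g.
Volume = m/ρ = 0.04610 / 7.19 = 0.006412 cm³.
Thickness = V/A = 0.006412 / 444 = 1.44 × 10⁻⁵ cm = 0.144 μm.

0.144 μm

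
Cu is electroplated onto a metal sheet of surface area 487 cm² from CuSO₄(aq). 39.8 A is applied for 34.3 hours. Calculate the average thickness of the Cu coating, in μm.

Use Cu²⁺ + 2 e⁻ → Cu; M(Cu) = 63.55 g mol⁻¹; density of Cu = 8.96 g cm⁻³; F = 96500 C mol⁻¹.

Q = I·t = 39.80 × 123480 = 4915000 C; n(e⁻) = 50.93 mol.
n(Cu) = n(e⁻)/2 = 25.46 mol, so m = 25.46 × 63.55 = 1618 g.
Volume = m/ρ = 1618 / 8.96 = 180.6 cm³.
Thickness = V/A = 180.6 / 487 = 0.371 cm = 3710 μm.

3710 μm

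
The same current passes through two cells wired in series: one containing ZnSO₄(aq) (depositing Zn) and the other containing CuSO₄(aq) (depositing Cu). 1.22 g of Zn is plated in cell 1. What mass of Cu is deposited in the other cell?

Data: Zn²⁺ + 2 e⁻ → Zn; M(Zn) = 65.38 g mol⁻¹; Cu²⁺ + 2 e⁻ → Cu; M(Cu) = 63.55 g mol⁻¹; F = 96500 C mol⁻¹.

n(Zn) = 1.22 / 65.38 = 0.01866 mol.
Since Zn²⁺ + 2 e⁻ → Zn, n(e⁻) passed = 2 × 0.01866 = 0.03732 mol.
Cells in series carry the same charge, so the same 0.03732 mol of electrons passes through cell 2.
Cu²⁺ + 2 e⁻ → Cu, so n(Cu) = 0.03732 / 2 = 0.01866 mol.
m(Cu) = 0.01866 × 63.55 = 1.19 g.

1.19 g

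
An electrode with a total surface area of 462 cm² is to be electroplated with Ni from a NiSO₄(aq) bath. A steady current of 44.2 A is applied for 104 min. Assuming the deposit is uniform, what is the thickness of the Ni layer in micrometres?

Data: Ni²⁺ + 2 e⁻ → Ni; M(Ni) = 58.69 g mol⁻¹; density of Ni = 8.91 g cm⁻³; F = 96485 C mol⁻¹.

Q = I·t = 44.20 × 6240.0 = 275800 C; n(e⁻) = 2.859 mol.
n(Ni) = n(e⁻)/2 = 1.429 mol, so m = 1.429 × 58.69 = 83.88 g.
Volume = m/ρ = 83.88 / 8.91 = 9.415 cm³.
Thickness = V/A = 9.415 / 462 = 0.0204 cm = 204 μm.

204 μm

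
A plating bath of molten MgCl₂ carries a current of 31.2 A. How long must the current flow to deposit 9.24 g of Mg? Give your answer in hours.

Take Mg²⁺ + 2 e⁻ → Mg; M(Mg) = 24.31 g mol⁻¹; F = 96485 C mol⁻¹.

n(Mg) = m/M = 9.24 / 24.31 = 0.3801 mol.
Each Mg atom requires 2 electrons, so n(e⁻) = 2 × 0.3801 = 0.7602 mol.
Q = n(e⁻)·F = 0.7602 × 96485 = 73350 C.
t = Q/I = 73350 / 31.20 A = 2351 s = 0.653 h.

0.653 h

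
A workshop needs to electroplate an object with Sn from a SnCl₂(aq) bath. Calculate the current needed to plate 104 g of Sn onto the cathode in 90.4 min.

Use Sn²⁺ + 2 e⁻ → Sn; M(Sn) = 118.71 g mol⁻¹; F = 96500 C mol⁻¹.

n(Sn) = 104 / 118.71 = 0.8761 mol.
n(e⁻) = 2 × 0.8761 = 1.752 mol.
Q = n(e⁻)·F = 1.752 × 96500 = 169100 C.
I = Q/t = 169100 / 5424.0 s = 31.2 A.

31.2 A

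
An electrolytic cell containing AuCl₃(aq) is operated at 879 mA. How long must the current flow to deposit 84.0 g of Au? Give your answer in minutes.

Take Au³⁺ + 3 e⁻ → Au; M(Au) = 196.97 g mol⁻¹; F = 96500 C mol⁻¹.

2340 min

n(Au) = m/M = 84.0 / 196.97 = 0.4265 mol.
Each Au atom requires 3 electrons, so n(e⁻) = 3 × 0.4265 = 1.279 mol.
Q = n(e⁻)·F = 1.279 × 96500 = 123500 C.
t = Q/I = 123500 / 0.8790 A = 140500 s = 2340 min.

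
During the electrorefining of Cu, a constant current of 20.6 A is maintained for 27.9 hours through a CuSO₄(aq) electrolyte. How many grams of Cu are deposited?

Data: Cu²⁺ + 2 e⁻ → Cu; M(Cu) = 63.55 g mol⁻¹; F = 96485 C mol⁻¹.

Q = I·t = 20.60 A × 100440 s = 2069000 C.
n(e⁻) = Q/F = 2069000 / 96485 = 21.44 mol.
Cu²⁺ + 2 e⁻ → Cu, so n(Cu) = n(e⁻)/2 = 10.72 mol.
m = n·M = 10.72 × 63.55 = 681 g.

681 g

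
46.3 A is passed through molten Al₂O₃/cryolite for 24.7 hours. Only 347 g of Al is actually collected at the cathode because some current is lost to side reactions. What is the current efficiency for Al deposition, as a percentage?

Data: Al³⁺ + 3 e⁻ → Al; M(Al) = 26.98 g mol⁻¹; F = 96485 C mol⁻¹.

Q = I·t = 46.30 × 88920 = 4117000 C; n(e⁻) = 4117000/96485 = 42.67 mol.
Theoretical n(Al) = n(e⁻)/3 = 14.22 mol, i.e. m_theo = 14.22 × 26.98 = 383.7 g.
Efficiency = m_actual / m_theo = 347 / 383.7 = 90.4 %.

90.4 %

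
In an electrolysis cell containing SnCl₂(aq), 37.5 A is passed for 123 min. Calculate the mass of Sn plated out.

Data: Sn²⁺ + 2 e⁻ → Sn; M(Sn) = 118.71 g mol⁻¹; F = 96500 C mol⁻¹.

Q = I·t = 37.50 A × 7380.0 s = 276800 C.
n(e⁻) = Q/F = 276800 / 96500 = 2.868 mol.
Sn²⁺ + 2 e⁻ → Sn, so n(Sn) = n(e⁻)/2 = 1.434 mol.
m = n·M = 1.434 × 118.71 = 170 g.

170 g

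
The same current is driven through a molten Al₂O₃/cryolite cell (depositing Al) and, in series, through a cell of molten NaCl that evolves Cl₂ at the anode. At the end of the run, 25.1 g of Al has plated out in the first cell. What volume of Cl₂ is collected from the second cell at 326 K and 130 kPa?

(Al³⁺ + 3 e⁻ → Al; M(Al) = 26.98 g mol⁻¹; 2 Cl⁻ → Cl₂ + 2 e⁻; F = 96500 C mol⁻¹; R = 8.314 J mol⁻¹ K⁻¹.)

29.1 L

n(Al) = 25.1 / 26.98 = 0.9303 mol, so n(e⁻) = 3 × 0.9303 = 2.791 mol.
The cells are in series, so the same 2.791 mol of electrons passes through the second cell.
2 Cl⁻ → Cl₂ + 2 e⁻ — 2 mol e⁻ per mol Cl₂, so n(Cl₂) = 2.791/2 = 1.395 mol.
V = nRT/P = (1.395 × 8.314 × 326) / (130 × 10³) = 0.0291 m³ = 29.1 L.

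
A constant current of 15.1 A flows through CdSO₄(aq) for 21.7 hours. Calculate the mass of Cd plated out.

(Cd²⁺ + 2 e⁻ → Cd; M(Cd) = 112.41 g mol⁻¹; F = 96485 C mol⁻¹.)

Q = I·t = 15.10 A × 78120 s = 1180000 C.
n(e⁻) = Q/F = 1180000 / 96485 = 12.23 mol.
Cd²⁺ + 2 e⁻ → Cd, so n(Cd) = n(e⁻)/2 = 6.113 mol.
m = n·M = 6.113 × 112.41 = 687 g.

687 g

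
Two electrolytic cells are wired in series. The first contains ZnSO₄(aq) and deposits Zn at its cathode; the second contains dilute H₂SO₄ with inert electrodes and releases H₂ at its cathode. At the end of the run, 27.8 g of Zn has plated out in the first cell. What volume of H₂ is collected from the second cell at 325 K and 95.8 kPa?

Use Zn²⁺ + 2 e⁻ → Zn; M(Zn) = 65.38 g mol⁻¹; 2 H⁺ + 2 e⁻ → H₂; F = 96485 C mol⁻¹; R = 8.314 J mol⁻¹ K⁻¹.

n(Zn) = 27.8 / 65.38 = 0.4252 mol, so n(e⁻) = 2 × 0.4252 = 0.8504 mol.
The cells are in series, so the same 0.8504 mol of electrons passes through the second cell.
2 H⁺ + 2 e⁻ → H₂ — 2 mol e⁻ per mol H₂, so n(H₂) = 0.8504/2 = 0.4252 mol.
V = nRT/P = (0.4252 × 8.314 × 325) / (95.8 × 10³) = 0.0120 m³ = 12.0 L.

12.0 L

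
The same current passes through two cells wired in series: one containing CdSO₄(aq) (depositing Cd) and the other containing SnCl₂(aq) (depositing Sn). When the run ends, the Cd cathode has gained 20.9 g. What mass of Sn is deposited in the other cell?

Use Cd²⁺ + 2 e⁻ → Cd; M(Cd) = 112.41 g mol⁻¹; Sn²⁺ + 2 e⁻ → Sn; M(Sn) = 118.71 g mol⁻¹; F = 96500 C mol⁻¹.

n(Cd) = 20.9 / 112.41 = 0.1859 mol.
Since Cd²⁺ + 2 e⁻ → Cd, n(e⁻) passed = 2 × 0.1859 = 0.3719 mol.
Cells in series carry the same charge, so the same 0.3719 mol of electrons passes through cell 2.
Sn²⁺ + 2 e⁻ → Sn, so n(Sn) = 0.3719 / 2 = 0.1859 mol.
m(Sn) = 0.1859 × 118.71 = 22.1 g.

22.1 g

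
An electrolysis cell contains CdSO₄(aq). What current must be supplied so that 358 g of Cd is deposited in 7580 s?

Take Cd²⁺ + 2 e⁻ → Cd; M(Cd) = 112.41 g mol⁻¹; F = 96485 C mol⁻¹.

81.1 A

n(Cd) = 358 / 112.41 = 3.185 mol.
n(e⁻) = 2 × 3.185 = 6.370 mol.
Q = n(e⁻)·F = 6.370 × 96485 = 614600 C.
I = Q/t = 614600 / 7580.0 s = 81.1 A.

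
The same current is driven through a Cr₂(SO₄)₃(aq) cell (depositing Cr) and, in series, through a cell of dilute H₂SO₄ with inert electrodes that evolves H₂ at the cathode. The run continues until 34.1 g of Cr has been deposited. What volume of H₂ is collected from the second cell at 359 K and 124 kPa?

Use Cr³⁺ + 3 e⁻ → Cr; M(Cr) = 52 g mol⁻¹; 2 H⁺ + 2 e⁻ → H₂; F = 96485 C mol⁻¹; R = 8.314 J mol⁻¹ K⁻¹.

n(Cr) = 34.1 / 52 = 0.6558 mol, so n(e⁻) = 3 × 0.6558 = 1.967 mol.
The cells are in series, so the same 1.967 mol of electrons passes through the second cell.
2 H⁺ + 2 e⁻ → H₂ — 2 mol e⁻ per mol H₂, so n(H₂) = 1.967/2 = 0.9837 mol.
V = nRT/P = (0.9837 × 8.314 × 359) / (124 × 10³) = 0.0237 m³ = 23.7 L.

23.7 L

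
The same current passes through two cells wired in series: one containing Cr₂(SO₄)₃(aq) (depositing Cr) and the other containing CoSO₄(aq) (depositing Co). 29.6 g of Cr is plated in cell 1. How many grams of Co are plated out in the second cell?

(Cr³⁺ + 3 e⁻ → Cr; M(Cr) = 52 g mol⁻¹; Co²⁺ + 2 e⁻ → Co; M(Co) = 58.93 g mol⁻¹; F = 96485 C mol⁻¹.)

50.3 g

n(Cr) = 29.6 / 52 = 0.5692 mol.
Since Cr³⁺ + 3 e⁻ → Cr, n(e⁻) passed = 3 × 0.5692 = 1.708 mol.
Cells in series carry the same charge, so the same 1.708 mol of electrons passes through cell 2.
Co²⁺ + 2 e⁻ → Co, so n(Co) = 1.708 / 2 = 0.8538 mol.
m(Co) = 0.8538 × 58.93 = 50.3 g.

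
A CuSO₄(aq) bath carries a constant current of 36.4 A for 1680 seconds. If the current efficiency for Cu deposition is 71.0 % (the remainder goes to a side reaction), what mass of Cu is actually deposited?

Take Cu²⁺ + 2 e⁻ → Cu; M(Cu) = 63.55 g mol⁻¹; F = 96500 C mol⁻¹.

14.3 g

Q = I·t = 36.40 × 1680.0 = 61150 C.
n(e⁻) = 61150/96500 = 0.6337 mol; theoretically n(Cu) = 0.6337/2 = 0.3168 mol, m_theo = 20.14 g.
At 71.0 % efficiency, m_actual = 0.710 × 20.14 = 14.3 g.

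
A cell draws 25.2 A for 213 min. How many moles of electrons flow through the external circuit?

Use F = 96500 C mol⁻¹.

3.34 mol

Q = I·t = 25.20 A × 12780 s = 322100 C.
n(e⁻) = Q/F = 322100 / 96500 = 3.34 mol.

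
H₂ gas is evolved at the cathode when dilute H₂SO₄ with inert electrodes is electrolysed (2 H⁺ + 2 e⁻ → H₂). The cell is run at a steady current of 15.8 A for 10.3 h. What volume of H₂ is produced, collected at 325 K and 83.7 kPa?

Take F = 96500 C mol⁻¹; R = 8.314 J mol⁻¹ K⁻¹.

98.0 L

Q = I·t = 15.80 A × 37080 s = 585900 C.
n(e⁻) = Q/F = 585900 / 96500 = 6.071 mol.
2 electrons are transferred per H₂ molecule, so n(H₂) = 6.071 / 2 = 3.036 mol.
V = nRT/P = (3.036 × 8.314 × 325) / (83.7 × 10³ Pa) = 0.0980 m³ = 98.0 L.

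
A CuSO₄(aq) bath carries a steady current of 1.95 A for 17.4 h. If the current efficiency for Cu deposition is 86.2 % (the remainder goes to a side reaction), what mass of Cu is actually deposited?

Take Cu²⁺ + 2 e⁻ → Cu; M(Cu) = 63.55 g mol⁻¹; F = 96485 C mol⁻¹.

34.7 g

Q = I·t = 1.950 × 62640 = 122100 C.
n(e⁻) = 122100/96485 = 1.266 mol; theoretically n(Cu) = 1.266/2 = 0.6330 mol, m_theo = 40.23 g.
At 86.2 % efficiency, m_actual = 0.862 × 40.23 = 34.7 g.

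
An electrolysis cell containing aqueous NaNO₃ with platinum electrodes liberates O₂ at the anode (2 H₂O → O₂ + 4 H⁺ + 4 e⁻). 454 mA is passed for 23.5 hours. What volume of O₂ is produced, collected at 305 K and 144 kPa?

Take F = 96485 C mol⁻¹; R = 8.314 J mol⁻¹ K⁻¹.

1.75 L

Q = I·t = 0.4540 A × 84600 s = 38410 C.
n(e⁻) = Q/F = 38410 / 96485 = 0.3981 mol.
4 electrons are transferred per O₂ molecule, so n(O₂) = 0.3981 / 4 = 0.09952 mol.
V = nRT/P = (0.09952 × 8.314 × 305) / (144 × 10³ Pa) = 0.00175 m³ = 1.75 L.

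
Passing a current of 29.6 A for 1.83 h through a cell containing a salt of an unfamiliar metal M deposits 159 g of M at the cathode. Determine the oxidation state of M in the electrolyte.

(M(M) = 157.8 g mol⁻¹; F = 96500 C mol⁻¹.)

Q = I·t = 29.60 A × 6588.0 s = 195000 C, so n(e⁻) = 195000/96500 = 2.021 mol.
n(M) deposited = 159 / 157.8 = 1.008 mol.
Electrons per atom = n(e⁻)/n(M) = 2.021 / 1.008 = 2.01 ≈ 2, so the ion is M²⁺.

+2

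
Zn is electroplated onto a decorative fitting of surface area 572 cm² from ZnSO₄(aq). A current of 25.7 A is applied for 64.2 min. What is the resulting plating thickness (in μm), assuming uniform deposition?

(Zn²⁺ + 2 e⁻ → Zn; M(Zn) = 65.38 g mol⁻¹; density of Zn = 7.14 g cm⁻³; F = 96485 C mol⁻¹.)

Q = I·t = 25.70 × 3852.0 = 99000 C; n(e⁻) = 1.026 mol.
n(Zn) = n(e⁻)/2 = 0.5130 mol, so m = 0.5130 × 65.38 = 33.54 g.
Volume = m/ρ = 33.54 / 7.14 = 4.698 cm³.
Thickness = V/A = 4.698 / 572 = 0.00821 cm = 82.1 μm.

82.1 μm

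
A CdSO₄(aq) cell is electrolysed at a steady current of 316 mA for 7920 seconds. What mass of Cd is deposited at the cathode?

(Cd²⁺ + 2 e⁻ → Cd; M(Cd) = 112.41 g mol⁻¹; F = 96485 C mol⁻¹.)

1.46 g

Q = I·t = 0.3160 A × 7920.0 s = 2503 C.
n(e⁻) = Q/F = 2503 / 96485 = 0.02594 mol.
Cd²⁺ + 2 e⁻ → Cd, so n(Cd) = n(e⁻)/2 = 0.01297 mol.
m = n·M = 0.01297 × 112.41 = 1.46 g.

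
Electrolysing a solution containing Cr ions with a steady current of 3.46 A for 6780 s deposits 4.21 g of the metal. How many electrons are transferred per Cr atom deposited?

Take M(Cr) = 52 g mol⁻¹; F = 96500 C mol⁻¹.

3

Q = I·t = 3.460 A × 6780.0 s = 23460 C, so n(e⁻) = 23460/96500 = 0.2431 mol.
n(Cr) deposited = 4.21 / 52 = 0.08096 mol.
Electrons per atom = n(e⁻)/n(Cr) = 0.2431 / 0.08096 = 3.00 ≈ 3, so the ion is Cr³⁺.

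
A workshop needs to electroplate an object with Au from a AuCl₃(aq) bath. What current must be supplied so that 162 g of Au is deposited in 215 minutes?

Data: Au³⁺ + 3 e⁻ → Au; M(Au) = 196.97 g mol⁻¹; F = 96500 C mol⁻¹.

n(Au) = 162 / 196.97 = 0.8225 mol.
n(e⁻) = 3 × 0.8225 = 2.467 mol.
Q = n(e⁻)·F = 2.467 × 96500 = 238100 C.
I = Q/t = 238100 / 12900 s = 18.5 A.

18.5 A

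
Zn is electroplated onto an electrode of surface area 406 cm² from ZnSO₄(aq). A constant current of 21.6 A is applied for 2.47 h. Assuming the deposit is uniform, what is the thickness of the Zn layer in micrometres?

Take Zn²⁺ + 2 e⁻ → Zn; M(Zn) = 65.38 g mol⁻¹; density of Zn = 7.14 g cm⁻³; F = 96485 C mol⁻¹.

224 μm

Q = I·t = 21.60 × 8892.0 = 192100 C; n(e⁻) = 1.991 mol.
n(Zn) = n(e⁻)/2 = 0.9953 mol, so m = 0.9953 × 65.38 = 65.07 g.
Volume = m/ρ = 65.07 / 7.14 = 9.114 cm³.
Thickness = V/A = 9.114 / 406 = 0.0224 cm = 224 μm.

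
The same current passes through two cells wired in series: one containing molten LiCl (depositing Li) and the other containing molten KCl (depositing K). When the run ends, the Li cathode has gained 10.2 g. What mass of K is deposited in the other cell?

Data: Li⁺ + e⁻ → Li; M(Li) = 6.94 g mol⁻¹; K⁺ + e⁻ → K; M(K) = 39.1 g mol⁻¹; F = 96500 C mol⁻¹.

n(Li) = 10.2 / 6.94 = 1.470 mol.
Since Li⁺ + e⁻ → Li, n(e⁻) passed = 1 × 1.470 = 1.470 mol.
Cells in series carry the same charge, so the same 1.470 mol of electrons passes through cell 2.
K⁺ + e⁻ → K, so n(K) = 1.470 / 1 = 1.470 mol.
m(K) = 1.470 × 39.1 = 57.5 g.

57.5 g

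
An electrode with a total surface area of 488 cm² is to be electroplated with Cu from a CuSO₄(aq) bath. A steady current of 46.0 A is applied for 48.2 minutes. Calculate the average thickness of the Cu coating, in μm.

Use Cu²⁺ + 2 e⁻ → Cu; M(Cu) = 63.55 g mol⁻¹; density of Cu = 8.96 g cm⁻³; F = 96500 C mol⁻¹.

Q = I·t = 46.00 × 2892.0 = 133000 C; n(e⁻) = 1.379 mol.
n(Cu) = n(e⁻)/2 = 0.6893 mol, so m = 0.6893 × 63.55 = 43.80 g.
Volume = m/ρ = 43.80 / 8.96 = 4.889 cm³.
Thickness = V/A = 4.889 / 488 = 0.0100 cm = 100 μm.

100 μm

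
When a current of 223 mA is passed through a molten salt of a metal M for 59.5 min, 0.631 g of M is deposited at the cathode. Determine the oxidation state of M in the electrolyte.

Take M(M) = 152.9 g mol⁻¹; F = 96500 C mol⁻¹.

Q = I·t = 0.2230 A × 3570.0 s = 796.1 C, so n(e⁻) = 796.1/96500 = 0.008250 mol.
n(M) deposited = 0.631 / 152.9 = 0.004127 mol.
Electrons per atom = n(e⁻)/n(M) = 0.008250 / 0.004127 = 2.00 ≈ 2, so the ion is M²⁺.

+2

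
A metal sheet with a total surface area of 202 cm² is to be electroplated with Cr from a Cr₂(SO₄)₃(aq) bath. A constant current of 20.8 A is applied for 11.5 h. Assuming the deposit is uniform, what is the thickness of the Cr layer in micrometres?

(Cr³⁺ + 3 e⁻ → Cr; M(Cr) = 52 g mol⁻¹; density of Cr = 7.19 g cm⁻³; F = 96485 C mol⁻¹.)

Q = I·t = 20.80 × 41400 = 861100 C; n(e⁻) = 8.925 mol.
n(Cr) = n(e⁻)/3 = 2.975 mol, so m = 2.975 × 52 = 154.7 g.
Volume = m/ρ = 154.7 / 7.19 = 21.52 cm³.
Thickness = V/A = 21.52 / 202 = 0.107 cm = 1070 μm.

1070 μm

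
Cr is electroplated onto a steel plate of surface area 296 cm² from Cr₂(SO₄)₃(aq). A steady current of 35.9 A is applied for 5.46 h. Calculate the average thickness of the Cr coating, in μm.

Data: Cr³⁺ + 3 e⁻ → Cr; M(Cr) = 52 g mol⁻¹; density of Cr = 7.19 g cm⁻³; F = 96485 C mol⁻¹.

596 μm

Q = I·t = 35.90 × 19656 = 705700 C; n(e⁻) = 7.314 mol.
n(Cr) = n(e⁻)/3 = 2.438 mol, so m = 2.438 × 52 = 126.8 g.
Volume = m/ρ = 126.8 / 7.19 = 17.63 cm³.
Thickness = V/A = 17.63 / 296 = 0.0596 cm = 596 μm.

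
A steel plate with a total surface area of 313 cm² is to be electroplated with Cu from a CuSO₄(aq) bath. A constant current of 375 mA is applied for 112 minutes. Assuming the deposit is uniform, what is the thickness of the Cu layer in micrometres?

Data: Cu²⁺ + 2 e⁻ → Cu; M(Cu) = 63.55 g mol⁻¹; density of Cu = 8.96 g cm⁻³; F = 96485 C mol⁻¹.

2.96 μm

Q = I·t = 0.3750 × 6720.0 = 2520 C; n(e⁻) = 0.02612 mol.
n(Cu) = n(e⁻)/2 = 0.01306 mol, so m = 0.01306 × 63.55 = 0.8299 g.
Volume = m/ρ = 0.8299 / 8.96 = 0.09262 cm³.
Thickness = V/A = 0.09262 / 313 = 2.96 × 10⁻⁴ cm = 2.96 μm.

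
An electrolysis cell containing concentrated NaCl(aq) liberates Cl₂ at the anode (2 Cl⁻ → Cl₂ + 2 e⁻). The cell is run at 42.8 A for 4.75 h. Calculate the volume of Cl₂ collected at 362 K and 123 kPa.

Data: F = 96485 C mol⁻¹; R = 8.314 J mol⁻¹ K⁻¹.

Q = I·t = 42.80 A × 17100 s = 731900 C.
n(e⁻) = Q/F = 731900 / 96485 = 7.585 mol.
2 electrons are transferred per Cl₂ molecule, so n(Cl₂) = 7.585 / 2 = 3.793 mol.
V = nRT/P = (3.793 × 8.314 × 362) / (123 × 10³ Pa) = 0.0928 m³ = 92.8 L.

92.8 L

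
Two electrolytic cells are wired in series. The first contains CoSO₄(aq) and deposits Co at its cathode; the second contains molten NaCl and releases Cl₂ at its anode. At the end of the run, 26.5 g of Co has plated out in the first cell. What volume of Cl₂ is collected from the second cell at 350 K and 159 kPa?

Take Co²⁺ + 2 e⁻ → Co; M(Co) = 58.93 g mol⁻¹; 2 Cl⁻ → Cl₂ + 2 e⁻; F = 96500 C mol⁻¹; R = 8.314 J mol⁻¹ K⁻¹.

8.23 L

n(Co) = 26.5 / 58.93 = 0.4497 mol, so n(e⁻) = 2 × 0.4497 = 0.8994 mol.
The cells are in series, so the same 0.8994 mol of electrons passes through the second cell.
2 Cl⁻ → Cl₂ + 2 e⁻ — 2 mol e⁻ per mol Cl₂, so n(Cl₂) = 0.8994/2 = 0.4497 mol.
V = nRT/P = (0.4497 × 8.314 × 350) / (159 × 10³) = 0.00823 m³ = 8.23 L.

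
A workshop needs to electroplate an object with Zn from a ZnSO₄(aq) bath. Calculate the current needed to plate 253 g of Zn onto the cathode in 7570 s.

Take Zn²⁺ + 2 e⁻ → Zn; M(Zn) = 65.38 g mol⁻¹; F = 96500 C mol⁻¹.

98.7 A

n(Zn) = 253 / 65.38 = 3.870 mol.
n(e⁻) = 2 × 3.870 = 7.739 mol.
Q = n(e⁻)·F = 7.739 × 96500 = 746800 C.
I = Q/t = 746800 / 7570.0 s = 98.7 A.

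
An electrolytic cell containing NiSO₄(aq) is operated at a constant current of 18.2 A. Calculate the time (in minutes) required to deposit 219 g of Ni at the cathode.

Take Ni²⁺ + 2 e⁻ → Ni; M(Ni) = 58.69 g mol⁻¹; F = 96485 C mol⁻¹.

659 min

n(Ni) = m/M = 219 / 58.69 = 3.731 mol.
Each Ni atom requires 2 electrons, so n(e⁻) = 2 × 3.731 = 7.463 mol.
Q = n(e⁻)·F = 7.463 × 96485 = 720100 C.
t = Q/I = 720100 / 18.20 A = 39560 s = 659 min.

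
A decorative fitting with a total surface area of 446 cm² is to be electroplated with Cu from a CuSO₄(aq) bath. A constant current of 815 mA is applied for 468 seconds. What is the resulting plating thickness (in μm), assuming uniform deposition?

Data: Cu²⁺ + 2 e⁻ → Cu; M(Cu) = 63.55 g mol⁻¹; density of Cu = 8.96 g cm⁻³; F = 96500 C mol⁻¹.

0.314 μm

Q = I·t = 0.8150 × 468.00 = 381.4 C; n(e⁻) = 0.003953 mol.
n(Cu) = n(e⁻)/2 = 0.001976 mol, so m = 0.001976 × 63.55 = 0.1256 g.
Volume = m/ρ = 0.1256 / 8.96 = 0.01402 cm³.
Thickness = V/A = 0.01402 / 446 = 3.14 × 10⁻⁵ cm = 0.314 μm.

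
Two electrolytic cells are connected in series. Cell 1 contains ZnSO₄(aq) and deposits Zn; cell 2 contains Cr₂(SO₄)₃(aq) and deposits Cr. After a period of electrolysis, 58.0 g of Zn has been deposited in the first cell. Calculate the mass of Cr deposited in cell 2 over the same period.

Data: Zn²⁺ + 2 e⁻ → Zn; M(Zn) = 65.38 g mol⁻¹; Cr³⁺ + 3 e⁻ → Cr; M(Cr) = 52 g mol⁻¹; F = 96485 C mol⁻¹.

30.8 g

n(Zn) = 58.0 / 65.38 = 0.8871 mol.
Since Zn²⁺ + 2 e⁻ → Zn, n(e⁻) passed = 2 × 0.8871 = 1.774 mol.
Cells in series carry the same charge, so the same 1.774 mol of electrons passes through cell 2.
Cr³⁺ + 3 e⁻ → Cr, so n(Cr) = 1.774 / 3 = 0.5914 mol.
m(Cr) = 0.5914 × 52 = 30.8 g.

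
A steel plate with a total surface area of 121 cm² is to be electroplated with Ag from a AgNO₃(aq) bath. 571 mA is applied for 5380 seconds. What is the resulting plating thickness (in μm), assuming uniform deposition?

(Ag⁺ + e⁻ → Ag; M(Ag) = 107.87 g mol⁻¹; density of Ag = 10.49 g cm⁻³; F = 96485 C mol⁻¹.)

27.1 μm

Q = I·t = 0.5710 × 5380.0 = 3072 C; n(e⁻) = 0.03184 mol.
n(Ag) = n(e⁻)/1 = 0.03184 mol, so m = 0.03184 × 107.87 = 3.434 g.
Volume = m/ρ = 3.434 / 10.49 = 0.3274 cm³.
Thickness = V/A = 0.3274 / 121 = 0.00271 cm = 27.1 μm.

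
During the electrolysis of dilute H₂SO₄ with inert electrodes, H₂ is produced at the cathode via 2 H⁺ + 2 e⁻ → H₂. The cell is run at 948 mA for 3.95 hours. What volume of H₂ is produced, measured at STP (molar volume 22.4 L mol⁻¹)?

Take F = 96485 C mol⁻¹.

1.56 L

Q = I·t = 0.9480 A × 14220 s = 13480 C.
n(e⁻) = Q/F = 13480 / 96485 = 0.1397 mol.
2 electrons are transferred per H₂ molecule, so n(H₂) = 0.1397 / 2 = 0.06986 mol.
V = n × V_m = 0.06986 × 22.4 = 1.56 L.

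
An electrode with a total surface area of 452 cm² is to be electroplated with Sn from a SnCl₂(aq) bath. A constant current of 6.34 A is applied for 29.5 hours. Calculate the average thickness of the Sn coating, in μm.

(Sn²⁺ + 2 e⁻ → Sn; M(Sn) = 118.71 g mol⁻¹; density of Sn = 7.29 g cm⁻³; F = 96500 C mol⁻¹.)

Q = I·t = 6.340 × 106200 = 673300 C; n(e⁻) = 6.977 mol.
n(Sn) = n(e⁻)/2 = 3.489 mol, so m = 3.489 × 118.71 = 414.1 g.
Volume = m/ρ = 414.1 / 7.29 = 56.81 cm³.
Thickness = V/A = 56.81 / 452 = 0.126 cm = 1260 μm.

1260 μm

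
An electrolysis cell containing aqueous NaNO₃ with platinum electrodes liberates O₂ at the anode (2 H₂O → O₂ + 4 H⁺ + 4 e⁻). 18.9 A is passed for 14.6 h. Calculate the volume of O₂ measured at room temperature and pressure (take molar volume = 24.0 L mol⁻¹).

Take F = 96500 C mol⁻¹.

Q = I·t = 18.90 A × 52560 s = 993400 C.
n(e⁻) = Q/F = 993400 / 96500 = 10.29 mol.
4 electrons are transferred per O₂ molecule, so n(O₂) = 10.29 / 4 = 2.574 mol.
V = n × V_m = 2.574 × 24.0 = 61.8 L.

61.8 L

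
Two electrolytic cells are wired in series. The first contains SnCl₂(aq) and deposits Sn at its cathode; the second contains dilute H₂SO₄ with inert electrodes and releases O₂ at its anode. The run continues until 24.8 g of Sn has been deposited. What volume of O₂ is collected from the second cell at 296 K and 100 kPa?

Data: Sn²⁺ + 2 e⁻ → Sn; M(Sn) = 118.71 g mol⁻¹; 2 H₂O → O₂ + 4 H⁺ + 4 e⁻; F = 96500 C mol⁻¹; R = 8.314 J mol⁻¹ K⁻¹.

2.57 L

n(Sn) = 24.8 / 118.71 = 0.2089 mol, so n(e⁻) = 2 × 0.2089 = 0.4178 mol.
The cells are in series, so the same 0.4178 mol of electrons passes through the second cell.
2 H₂O → O₂ + 4 H⁺ + 4 e⁻ — 4 mol e⁻ per mol O₂, so n(O₂) = 0.4178/4 = 0.1045 mol.
V = nRT/P = (0.1045 × 8.314 × 296) / (100 × 10³) = 0.00257 m³ = 2.57 L.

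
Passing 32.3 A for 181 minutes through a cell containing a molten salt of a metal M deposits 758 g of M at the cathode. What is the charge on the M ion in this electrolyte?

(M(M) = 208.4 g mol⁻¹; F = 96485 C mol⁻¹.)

+1

Q = I·t = 32.30 A × 10860 s = 350800 C, so n(e⁻) = 350800/96485 = 3.636 mol.
n(M) deposited = 758 / 208.4 = 3.637 mol.
Electrons per atom = n(e⁻)/n(M) = 3.636 / 3.637 = 1.00 ≈ 1, so the ion is M⁺.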